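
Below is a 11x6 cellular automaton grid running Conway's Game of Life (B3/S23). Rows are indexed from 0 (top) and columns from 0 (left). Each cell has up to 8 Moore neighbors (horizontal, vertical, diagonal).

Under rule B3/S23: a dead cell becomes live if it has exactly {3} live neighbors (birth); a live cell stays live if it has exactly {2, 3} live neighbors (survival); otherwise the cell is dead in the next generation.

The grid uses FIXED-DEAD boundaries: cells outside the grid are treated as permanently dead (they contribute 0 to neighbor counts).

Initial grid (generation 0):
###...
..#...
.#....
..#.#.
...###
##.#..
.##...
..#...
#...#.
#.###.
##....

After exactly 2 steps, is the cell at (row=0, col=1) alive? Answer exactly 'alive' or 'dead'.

Answer: alive

Derivation:
Simulating step by step:
Generation 0 (given above): 24 live cells
Generation 1: 29 live cells
.##...
#.#...
.###..
..#.##
.#...#
##.#..
#..#..
..##..
..#.#.
#.###.
####..
Generation 2: 24 live cells
.##...
#.....
....#.
....##
##.#.#
##..#.
#..##.
.##.#.
....#.
#...#.
#...#.

Cell (0,1) at generation 2: 1 -> alive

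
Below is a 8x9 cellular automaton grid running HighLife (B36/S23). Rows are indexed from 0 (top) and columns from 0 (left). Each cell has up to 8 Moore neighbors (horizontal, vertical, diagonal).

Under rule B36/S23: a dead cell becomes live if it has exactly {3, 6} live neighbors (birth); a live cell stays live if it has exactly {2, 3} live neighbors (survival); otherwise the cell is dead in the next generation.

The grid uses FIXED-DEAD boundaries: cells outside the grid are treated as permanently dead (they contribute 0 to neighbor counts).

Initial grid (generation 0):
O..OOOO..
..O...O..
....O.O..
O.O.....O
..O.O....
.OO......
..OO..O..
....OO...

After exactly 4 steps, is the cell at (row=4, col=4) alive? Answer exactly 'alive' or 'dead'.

Simulating step by step:
Generation 0 (given above): 21 live cells
Generation 1: 23 live cells
...OOOO..
.....OOO.
.O.O.O.O.
.O...O...
..O......
.O.......
.OOOOO...
...OOO...
Generation 2: 20 live cells
....O..O.
..OOO..O.
..O..OOO.
.O..O.O..
.OO......
.O..O....
.O...O...
.....O...
Generation 3: 21 live cells
....O....
..O.O..OO
.OO....O.
.O.O..OO.
OOOO.O...
OO.......
....OO...
.........
Generation 4: 16 live cells
...O.....
.OO....OO
.O.......
...OO.OO.
...OO.O..
O..O.O...
.........
.........

Cell (4,4) at generation 4: 1 -> alive

Answer: alive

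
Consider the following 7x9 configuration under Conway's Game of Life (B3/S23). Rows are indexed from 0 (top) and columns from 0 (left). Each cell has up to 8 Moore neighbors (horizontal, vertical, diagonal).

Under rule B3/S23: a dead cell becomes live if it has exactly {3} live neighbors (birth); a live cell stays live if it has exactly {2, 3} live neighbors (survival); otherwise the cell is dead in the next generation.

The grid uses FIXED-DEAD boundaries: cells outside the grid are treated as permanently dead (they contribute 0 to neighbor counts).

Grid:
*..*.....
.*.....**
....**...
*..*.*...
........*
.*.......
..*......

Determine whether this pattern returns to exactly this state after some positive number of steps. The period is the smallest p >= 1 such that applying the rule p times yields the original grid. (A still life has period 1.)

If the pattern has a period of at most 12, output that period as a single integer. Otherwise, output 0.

Simulating and comparing each generation to the original:
Gen 0 (original, given above): 13 live cells
Gen 1: 5 live cells, differs from original
Gen 2: 6 live cells, differs from original
Gen 3: 7 live cells, differs from original
Gen 4: 9 live cells, differs from original
Gen 5: 8 live cells, differs from original
Gen 6: 9 live cells, differs from original
Gen 7: 12 live cells, differs from original
Gen 8: 11 live cells, differs from original
Gen 9: 18 live cells, differs from original
Gen 10: 11 live cells, differs from original
Gen 11: 11 live cells, differs from original
Gen 12: 10 live cells, differs from original
No period found within 12 steps.

Answer: 0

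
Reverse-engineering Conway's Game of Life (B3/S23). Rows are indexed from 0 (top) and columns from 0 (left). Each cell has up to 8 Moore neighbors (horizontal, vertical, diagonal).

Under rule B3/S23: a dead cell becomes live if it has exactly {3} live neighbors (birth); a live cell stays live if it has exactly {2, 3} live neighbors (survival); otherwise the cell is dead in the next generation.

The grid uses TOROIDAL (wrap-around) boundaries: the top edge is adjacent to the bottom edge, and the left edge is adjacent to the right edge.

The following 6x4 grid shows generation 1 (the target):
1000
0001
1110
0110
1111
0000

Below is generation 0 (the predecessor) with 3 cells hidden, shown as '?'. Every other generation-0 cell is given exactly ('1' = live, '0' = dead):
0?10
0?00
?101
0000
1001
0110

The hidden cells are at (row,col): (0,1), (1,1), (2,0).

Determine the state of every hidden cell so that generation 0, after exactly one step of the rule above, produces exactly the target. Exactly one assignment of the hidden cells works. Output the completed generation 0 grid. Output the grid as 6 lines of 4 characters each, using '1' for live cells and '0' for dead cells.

Answer: 0110
0100
1101
0000
1001
0110

Derivation:
Hidden generation-0 cells (in order): (0,1), (1,1), (2,0).
A hidden cell only influences target cells in its own 3x3 neighborhood. Try each of the 2^3 = 8 assignments, step the completed generation 0 forward once under B3/S23, and compare with the target:
  (0,1)=0 (1,1)=0 (2,0)=0 -> step gives (0,0)='0' but target has '1' -> reject
  (0,1)=0 (1,1)=0 (2,0)=1 -> step gives (0,0)='0' but target has '1' -> reject
  (0,1)=0 (1,1)=1 (2,0)=0 -> step gives (0,0)='0' but target has '1' -> reject
  (0,1)=0 (1,1)=1 (2,0)=1 -> step gives (0,0)='0' but target has '1' -> reject
  (0,1)=1 (1,1)=0 (2,0)=0 -> step gives (0,0)='0' but target has '1' -> reject
  (0,1)=1 (1,1)=0 (2,0)=1 -> step gives (0,0)='0' but target has '1' -> reject
  (0,1)=1 (1,1)=1 (2,0)=0 -> step gives (1,1)='1' but target has '0' -> reject
  (0,1)=1 (1,1)=1 (2,0)=1 -> step reproduces the target at every cell -> ACCEPT
Unique solution: (0,1)=live, (1,1)=live, (2,0)=live.
Check: live-neighbor counts of every cell in the completed generation 0:
3442
5453
3231
5334
2332
4444
Applying B3/S23 to generation 0 with these counts gives:
1000
0001
1110
0110
1111
0000
which matches the target exactly.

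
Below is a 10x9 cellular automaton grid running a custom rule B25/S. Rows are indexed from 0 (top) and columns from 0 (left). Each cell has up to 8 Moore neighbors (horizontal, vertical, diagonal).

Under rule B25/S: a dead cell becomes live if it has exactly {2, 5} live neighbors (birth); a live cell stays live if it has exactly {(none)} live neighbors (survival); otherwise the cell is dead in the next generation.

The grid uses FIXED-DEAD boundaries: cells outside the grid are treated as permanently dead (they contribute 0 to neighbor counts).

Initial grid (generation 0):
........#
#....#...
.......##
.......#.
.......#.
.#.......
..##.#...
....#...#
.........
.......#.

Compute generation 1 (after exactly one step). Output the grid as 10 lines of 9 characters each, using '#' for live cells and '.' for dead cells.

Answer: .........
......#..
.........
.........
......#.#
...##.#..
.#.......
..#..#...
.......##
.........

Derivation:
Simulating step by step:
Generation 0 (given above): 14 live cells
Generation 1: 11 live cells
(generation 1 grid is the final answer)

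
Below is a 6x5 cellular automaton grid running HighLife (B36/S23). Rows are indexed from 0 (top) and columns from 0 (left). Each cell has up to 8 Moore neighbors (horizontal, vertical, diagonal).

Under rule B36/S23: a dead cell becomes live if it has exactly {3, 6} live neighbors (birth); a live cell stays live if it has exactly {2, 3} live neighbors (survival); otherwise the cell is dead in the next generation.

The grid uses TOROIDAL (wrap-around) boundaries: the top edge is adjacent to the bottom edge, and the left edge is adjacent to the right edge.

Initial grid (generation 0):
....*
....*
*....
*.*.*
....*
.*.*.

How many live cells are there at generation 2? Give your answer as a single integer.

Simulating step by step:
Generation 0 (given above): 9 live cells
Generation 1: 18 live cells
*..**
*...*
**.*.
**.**
.**.*
*..**
Generation 2: 5 live cells
.*...
..*..
...*.
..*..
...*.
.....
Population at generation 2: 5

Answer: 5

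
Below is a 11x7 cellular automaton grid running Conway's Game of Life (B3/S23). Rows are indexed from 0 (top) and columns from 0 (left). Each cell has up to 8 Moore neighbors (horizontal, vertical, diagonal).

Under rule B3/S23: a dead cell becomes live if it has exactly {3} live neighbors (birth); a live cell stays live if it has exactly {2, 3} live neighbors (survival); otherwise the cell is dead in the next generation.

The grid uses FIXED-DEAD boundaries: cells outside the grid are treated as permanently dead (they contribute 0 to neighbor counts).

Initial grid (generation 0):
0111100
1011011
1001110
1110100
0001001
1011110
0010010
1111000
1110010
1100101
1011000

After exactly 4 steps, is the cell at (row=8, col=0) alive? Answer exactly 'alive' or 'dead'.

Simulating step by step:
Generation 0 (given above): 41 live cells
Generation 1: 27 live cells
0100110
1000001
1000001
1110000
1000000
0110011
1000010
1001100
0000110
0000110
1011000
Generation 2: 20 live cells
0000010
1100001
1000000
1000000
1000000
1100011
1011011
0001000
0000000
0000010
0001100
Generation 3: 21 live cells
0000000
1100000
1000000
1100000
1000000
1010111
1011011
0011100
0000000
0000100
0000100
Generation 4: 16 live cells
0000000
1100000
0000000
1100000
1000010
1010101
0000001
0110110
0000100
0000000
0000000

Cell (8,0) at generation 4: 0 -> dead

Answer: dead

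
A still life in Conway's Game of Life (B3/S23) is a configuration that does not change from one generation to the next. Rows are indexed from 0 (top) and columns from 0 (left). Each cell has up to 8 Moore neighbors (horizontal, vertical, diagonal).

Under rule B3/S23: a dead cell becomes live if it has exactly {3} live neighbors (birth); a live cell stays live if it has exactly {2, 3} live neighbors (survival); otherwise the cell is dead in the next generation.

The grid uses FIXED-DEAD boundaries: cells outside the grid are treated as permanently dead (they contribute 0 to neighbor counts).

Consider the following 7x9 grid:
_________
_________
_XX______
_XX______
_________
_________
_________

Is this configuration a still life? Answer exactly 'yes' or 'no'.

Answer: yes

Derivation:
Compute generation 1 and compare to generation 0 (given above):
Generation 1:
_________
_________
_XX______
_XX______
_________
_________
_________
The grids are IDENTICAL -> still life.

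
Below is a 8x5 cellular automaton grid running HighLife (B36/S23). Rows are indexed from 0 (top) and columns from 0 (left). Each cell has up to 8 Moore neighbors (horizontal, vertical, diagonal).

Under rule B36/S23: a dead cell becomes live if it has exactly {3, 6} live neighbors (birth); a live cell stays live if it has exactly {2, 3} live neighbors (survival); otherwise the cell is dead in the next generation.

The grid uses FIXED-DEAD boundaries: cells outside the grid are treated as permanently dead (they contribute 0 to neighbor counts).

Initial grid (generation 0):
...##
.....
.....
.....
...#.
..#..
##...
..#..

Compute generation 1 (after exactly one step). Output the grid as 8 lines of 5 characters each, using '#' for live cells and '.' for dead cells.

Simulating step by step:
Generation 0 (given above): 7 live cells
Generation 1: 5 live cells
(generation 1 grid is the final answer)

Answer: .....
.....
.....
.....
.....
.##..
.##..
.#...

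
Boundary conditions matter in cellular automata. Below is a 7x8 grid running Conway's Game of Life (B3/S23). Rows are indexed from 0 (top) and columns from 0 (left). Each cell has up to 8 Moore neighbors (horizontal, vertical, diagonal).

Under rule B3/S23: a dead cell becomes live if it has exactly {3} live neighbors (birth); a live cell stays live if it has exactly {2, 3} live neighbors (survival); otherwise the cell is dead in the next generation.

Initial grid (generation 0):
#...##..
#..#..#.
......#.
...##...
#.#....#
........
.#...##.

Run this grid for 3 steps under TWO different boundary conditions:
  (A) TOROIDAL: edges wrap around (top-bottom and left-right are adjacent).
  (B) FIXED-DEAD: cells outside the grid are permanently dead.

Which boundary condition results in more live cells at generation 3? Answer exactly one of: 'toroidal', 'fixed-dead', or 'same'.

Answer: toroidal

Derivation:
Under TOROIDAL boundary, generation 3:
#..##...
#..#....
#.####..
..######
.##...#.
...#..#.
#...#...
Population = 23

Under FIXED-DEAD boundary, generation 3:
.....#..
......#.
..###...
..###...
..##....
........
........
Population = 10

Comparison: toroidal=23, fixed-dead=10 -> toroidal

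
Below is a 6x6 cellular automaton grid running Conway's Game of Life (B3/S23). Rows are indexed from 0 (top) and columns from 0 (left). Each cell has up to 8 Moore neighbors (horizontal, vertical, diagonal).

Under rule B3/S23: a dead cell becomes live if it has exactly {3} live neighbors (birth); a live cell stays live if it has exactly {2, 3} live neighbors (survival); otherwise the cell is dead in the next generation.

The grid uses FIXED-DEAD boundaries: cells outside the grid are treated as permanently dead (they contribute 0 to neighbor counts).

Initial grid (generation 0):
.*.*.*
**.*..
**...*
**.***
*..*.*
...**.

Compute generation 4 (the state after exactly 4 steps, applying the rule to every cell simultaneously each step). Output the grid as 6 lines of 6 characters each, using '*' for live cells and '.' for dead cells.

Simulating step by step:
Generation 0 (given above): 19 live cells
Generation 1: 12 live cells
**..*.
......
...*.*
...*.*
**...*
...**.
Generation 2: 7 live cells
......
....*.
......
..*..*
..**.*
....*.
Generation 3: 8 live cells
......
......
......
..***.
..**.*
...**.
Generation 4: 7 live cells
(generation 4 grid is the final answer)

Answer: ......
......
...*..
..*.*.
.....*
..***.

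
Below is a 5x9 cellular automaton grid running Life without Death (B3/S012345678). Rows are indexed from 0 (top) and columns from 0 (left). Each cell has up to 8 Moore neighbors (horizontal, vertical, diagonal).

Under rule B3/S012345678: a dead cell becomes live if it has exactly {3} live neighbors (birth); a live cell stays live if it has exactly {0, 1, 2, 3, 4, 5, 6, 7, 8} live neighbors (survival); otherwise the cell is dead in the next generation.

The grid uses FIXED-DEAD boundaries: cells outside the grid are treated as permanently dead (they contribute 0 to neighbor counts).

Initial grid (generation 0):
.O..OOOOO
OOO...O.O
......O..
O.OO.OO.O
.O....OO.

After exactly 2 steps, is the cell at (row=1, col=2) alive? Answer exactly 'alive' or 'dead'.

Simulating step by step:
Generation 0 (given above): 21 live cells
Generation 1: 28 live cells
OOO.OOOOO
OOO...O.O
O..O..O..
OOOO.OO.O
.OO..OOO.
Generation 2: 34 live cells
OOOOOOOOO
OOO.O.O.O
O..OO.O..
OOOO.OO.O
OOOOOOOO.

Cell (1,2) at generation 2: 1 -> alive

Answer: alive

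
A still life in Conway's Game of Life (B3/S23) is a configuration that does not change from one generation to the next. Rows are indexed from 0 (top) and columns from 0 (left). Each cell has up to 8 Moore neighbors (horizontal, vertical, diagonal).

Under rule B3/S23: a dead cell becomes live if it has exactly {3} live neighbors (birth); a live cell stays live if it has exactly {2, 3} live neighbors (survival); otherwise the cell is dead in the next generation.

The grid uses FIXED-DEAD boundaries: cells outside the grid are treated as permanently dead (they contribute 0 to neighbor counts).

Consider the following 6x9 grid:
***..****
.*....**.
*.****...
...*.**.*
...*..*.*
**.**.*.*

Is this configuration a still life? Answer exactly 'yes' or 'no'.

Compute generation 1 and compare to generation 0 (given above):
Generation 1:
***..*..*
........*
.***.....
......*..
...*..*.*
..****...
Cell (0,6) differs: gen0=1 vs gen1=0 -> NOT a still life.

Answer: no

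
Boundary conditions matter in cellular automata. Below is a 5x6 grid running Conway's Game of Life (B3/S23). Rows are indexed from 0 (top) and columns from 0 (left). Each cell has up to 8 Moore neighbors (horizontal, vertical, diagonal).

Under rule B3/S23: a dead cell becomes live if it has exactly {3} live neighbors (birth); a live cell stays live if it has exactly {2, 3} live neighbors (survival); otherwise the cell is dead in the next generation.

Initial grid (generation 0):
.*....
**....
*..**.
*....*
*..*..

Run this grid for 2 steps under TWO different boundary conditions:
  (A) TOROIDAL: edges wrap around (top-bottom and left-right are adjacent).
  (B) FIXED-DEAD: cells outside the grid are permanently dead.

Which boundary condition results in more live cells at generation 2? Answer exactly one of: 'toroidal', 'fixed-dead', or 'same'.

Answer: toroidal

Derivation:
Under TOROIDAL boundary, generation 2:
......
*.**.*
...**.
.**.*.
.....*
Population = 10

Under FIXED-DEAD boundary, generation 2:
*.*...
..*...
...*..
**....
......
Population = 6

Comparison: toroidal=10, fixed-dead=6 -> toroidal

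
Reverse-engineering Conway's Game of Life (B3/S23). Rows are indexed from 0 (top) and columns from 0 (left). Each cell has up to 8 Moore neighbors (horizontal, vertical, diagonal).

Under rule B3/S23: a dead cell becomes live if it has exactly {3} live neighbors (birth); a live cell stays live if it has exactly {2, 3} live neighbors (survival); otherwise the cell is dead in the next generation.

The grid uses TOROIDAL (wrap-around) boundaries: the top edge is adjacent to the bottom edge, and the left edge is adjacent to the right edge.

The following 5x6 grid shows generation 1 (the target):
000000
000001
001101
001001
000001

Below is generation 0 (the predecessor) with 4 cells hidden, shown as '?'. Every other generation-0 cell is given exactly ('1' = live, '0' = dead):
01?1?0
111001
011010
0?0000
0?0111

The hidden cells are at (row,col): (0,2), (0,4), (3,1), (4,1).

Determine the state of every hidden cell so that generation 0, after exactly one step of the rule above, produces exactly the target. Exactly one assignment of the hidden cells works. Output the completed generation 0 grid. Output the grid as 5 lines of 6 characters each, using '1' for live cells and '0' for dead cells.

Answer: 011110
111001
011010
000000
000111

Derivation:
Hidden generation-0 cells (in order): (0,2), (0,4), (3,1), (4,1).
A hidden cell only influences target cells in its own 3x3 neighborhood. Try each of the 2^4 = 16 assignments, step the completed generation 0 forward once under B3/S23, and compare with the target:
  (0,2)=0 (0,4)=0 (3,1)=0 (4,1)=0 -> step gives (0,1)='1' but target has '0' -> reject
  (0,2)=0 (0,4)=0 (3,1)=0 (4,1)=1 -> step gives (0,3)='1' but target has '0' -> reject
  (0,2)=0 (0,4)=0 (3,1)=1 (4,1)=0 -> step gives (0,1)='1' but target has '0' -> reject
  (0,2)=0 (0,4)=0 (3,1)=1 (4,1)=1 -> step gives (0,3)='1' but target has '0' -> reject
  (0,2)=0 (0,4)=1 (3,1)=0 (4,1)=0 -> step gives (0,1)='1' but target has '0' -> reject
  (0,2)=0 (0,4)=1 (3,1)=0 (4,1)=1 -> step gives (3,0)='1' but target has '0' -> reject
  (0,2)=0 (0,4)=1 (3,1)=1 (4,1)=0 -> step gives (0,1)='1' but target has '0' -> reject
  (0,2)=0 (0,4)=1 (3,1)=1 (4,1)=1 -> step gives (2,2)='0' but target has '1' -> reject
  (0,2)=1 (0,4)=0 (3,1)=0 (4,1)=0 -> step gives (1,4)='1' but target has '0' -> reject
  (0,2)=1 (0,4)=0 (3,1)=0 (4,1)=1 -> step gives (1,4)='1' but target has '0' -> reject
  (0,2)=1 (0,4)=0 (3,1)=1 (4,1)=0 -> step gives (1,4)='1' but target has '0' -> reject
  (0,2)=1 (0,4)=0 (3,1)=1 (4,1)=1 -> step gives (1,4)='1' but target has '0' -> reject
  (0,2)=1 (0,4)=1 (3,1)=0 (4,1)=0 -> step reproduces the target at every cell -> ACCEPT
  (0,2)=1 (0,4)=1 (3,1)=0 (4,1)=1 -> step gives (3,0)='1' but target has '0' -> reject
  (0,2)=1 (0,4)=1 (3,1)=1 (4,1)=0 -> step gives (2,2)='0' but target has '1' -> reject
  (0,2)=1 (0,4)=1 (3,1)=1 (4,1)=1 -> step gives (2,2)='0' but target has '1' -> reject
Unique solution: (0,2)=live, (0,4)=live, (3,1)=dead, (4,1)=dead.
Check: live-neighbor counts of every cell in the completed generation 0:
545555
466643
443313
223443
224442
Applying B3/S23 to generation 0 with these counts gives:
000000
000001
001101
001001
000001
which matches the target exactly.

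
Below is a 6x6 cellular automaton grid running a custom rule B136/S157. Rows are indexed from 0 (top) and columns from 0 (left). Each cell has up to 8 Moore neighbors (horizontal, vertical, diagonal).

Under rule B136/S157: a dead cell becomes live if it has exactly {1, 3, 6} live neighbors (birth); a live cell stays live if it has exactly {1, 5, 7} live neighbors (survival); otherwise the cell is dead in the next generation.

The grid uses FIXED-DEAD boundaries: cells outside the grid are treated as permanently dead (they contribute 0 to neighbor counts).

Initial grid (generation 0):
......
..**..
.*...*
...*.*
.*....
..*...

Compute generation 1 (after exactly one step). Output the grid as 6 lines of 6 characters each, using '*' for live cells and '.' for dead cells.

Simulating step by step:
Generation 0 (given above): 8 live cells
Generation 1: 19 live cells
(generation 1 grid is the final answer)

Answer: .*..*.
*..*.*
**.*.*
..*.**
***..*
*.**..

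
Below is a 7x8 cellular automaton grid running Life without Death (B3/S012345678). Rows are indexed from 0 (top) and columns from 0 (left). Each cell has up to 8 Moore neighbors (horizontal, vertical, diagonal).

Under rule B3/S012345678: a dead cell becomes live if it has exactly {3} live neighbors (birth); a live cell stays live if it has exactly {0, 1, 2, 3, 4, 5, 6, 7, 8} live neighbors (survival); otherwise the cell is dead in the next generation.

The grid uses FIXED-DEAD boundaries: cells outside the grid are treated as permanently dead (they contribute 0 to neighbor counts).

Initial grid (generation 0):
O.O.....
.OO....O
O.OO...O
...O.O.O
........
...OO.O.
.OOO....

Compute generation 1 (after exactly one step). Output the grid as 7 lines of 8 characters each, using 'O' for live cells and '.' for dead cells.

Answer: O.O.....
OOO....O
O.OOO..O
..OOOOOO
...O.OO.
...OO.O.
.OOOO...

Derivation:
Simulating step by step:
Generation 0 (given above): 18 live cells
Generation 1: 27 live cells
(generation 1 grid is the final answer)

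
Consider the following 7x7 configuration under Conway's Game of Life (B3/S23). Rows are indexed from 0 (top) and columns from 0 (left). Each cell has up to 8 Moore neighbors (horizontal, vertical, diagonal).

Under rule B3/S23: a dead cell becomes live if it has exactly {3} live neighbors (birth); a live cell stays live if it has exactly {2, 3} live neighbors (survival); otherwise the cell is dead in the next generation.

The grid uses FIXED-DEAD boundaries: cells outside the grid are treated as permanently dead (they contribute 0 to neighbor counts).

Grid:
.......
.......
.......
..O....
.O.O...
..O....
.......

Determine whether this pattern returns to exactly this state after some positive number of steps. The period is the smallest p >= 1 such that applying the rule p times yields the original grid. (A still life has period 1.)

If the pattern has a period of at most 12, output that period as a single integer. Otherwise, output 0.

Simulating and comparing each generation to the original:
Gen 0 (original, given above): 4 live cells
Gen 1: 4 live cells, MATCHES original -> period = 1

Answer: 1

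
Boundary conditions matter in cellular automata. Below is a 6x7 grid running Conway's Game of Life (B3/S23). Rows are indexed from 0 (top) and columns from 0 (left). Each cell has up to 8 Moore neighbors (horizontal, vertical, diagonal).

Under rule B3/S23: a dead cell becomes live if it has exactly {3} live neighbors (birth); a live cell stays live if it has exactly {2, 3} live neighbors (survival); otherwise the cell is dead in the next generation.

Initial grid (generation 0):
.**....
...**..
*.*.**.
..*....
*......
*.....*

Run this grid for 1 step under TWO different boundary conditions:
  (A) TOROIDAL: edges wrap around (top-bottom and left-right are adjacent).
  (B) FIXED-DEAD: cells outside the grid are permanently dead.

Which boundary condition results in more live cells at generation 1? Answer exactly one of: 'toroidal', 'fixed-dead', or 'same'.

Answer: toroidal

Derivation:
Under TOROIDAL boundary, generation 1:
****...
....**.
.**.**.
...*..*
**....*
*.....*
Population = 17

Under FIXED-DEAD boundary, generation 1:
..**...
....**.
.**.**.
...*...
.*.....
.......
Population = 10

Comparison: toroidal=17, fixed-dead=10 -> toroidal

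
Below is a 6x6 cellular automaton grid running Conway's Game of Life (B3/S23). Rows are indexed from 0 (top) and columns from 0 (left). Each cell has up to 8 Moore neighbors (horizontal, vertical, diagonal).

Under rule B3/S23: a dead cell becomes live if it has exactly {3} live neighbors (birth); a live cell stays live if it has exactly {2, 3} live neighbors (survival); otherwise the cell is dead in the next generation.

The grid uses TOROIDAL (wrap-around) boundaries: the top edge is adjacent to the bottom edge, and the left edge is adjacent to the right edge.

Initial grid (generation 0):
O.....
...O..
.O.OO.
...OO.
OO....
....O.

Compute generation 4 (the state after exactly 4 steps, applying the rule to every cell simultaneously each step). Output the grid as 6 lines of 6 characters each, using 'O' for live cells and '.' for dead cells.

Simulating step by step:
Generation 0 (given above): 10 live cells
Generation 1: 14 live cells
......
..OOO.
......
OO.OOO
...OOO
OO...O
Generation 2: 15 live cells
OOOOOO
...O..
OO....
O.OO..
...O..
O....O
Generation 3: 16 live cells
.OOO..
...O..
OO.O..
O.OO..
OOOOOO
......
Generation 4: 13 live cells
(generation 4 grid is the final answer)

Answer: ..OO..
O..OO.
OO.OO.
......
O...OO
.....O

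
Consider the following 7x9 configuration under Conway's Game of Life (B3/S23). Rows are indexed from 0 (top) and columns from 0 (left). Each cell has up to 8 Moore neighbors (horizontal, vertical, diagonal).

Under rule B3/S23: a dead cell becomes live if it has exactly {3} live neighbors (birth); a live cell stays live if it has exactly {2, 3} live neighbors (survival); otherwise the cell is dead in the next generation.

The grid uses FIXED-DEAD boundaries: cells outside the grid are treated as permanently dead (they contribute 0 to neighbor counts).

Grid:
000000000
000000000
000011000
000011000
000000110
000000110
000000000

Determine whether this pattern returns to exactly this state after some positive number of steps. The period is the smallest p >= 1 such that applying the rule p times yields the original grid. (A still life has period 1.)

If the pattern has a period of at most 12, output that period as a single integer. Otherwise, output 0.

Simulating and comparing each generation to the original:
Gen 0 (original, given above): 8 live cells
Gen 1: 6 live cells, differs from original
Gen 2: 8 live cells, MATCHES original -> period = 2

Answer: 2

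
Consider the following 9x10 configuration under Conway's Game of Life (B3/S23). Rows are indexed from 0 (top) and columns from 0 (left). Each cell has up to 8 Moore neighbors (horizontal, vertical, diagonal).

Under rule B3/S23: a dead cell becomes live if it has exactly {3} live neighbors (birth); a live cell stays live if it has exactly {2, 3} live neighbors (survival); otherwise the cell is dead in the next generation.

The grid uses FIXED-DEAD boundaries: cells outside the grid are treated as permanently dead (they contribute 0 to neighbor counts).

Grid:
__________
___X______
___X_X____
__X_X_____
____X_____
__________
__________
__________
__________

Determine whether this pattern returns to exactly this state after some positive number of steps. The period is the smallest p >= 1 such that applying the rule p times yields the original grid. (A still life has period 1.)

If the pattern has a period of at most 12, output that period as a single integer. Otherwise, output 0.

Simulating and comparing each generation to the original:
Gen 0 (original, given above): 6 live cells
Gen 1: 6 live cells, differs from original
Gen 2: 6 live cells, MATCHES original -> period = 2

Answer: 2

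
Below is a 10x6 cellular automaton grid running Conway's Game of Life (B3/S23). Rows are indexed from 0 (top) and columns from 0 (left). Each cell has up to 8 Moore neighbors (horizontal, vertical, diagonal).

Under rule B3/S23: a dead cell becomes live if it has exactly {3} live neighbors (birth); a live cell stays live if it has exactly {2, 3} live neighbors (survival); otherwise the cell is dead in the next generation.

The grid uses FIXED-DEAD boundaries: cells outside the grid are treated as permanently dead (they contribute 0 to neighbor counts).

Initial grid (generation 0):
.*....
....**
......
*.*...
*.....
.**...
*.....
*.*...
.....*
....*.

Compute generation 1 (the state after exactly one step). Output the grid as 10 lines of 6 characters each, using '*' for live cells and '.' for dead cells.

Answer: ......
......
......
.*....
*.*...
**....
*.*...
.*....
......
......

Derivation:
Simulating step by step:
Generation 0 (given above): 13 live cells
Generation 1: 8 live cells
(generation 1 grid is the final answer)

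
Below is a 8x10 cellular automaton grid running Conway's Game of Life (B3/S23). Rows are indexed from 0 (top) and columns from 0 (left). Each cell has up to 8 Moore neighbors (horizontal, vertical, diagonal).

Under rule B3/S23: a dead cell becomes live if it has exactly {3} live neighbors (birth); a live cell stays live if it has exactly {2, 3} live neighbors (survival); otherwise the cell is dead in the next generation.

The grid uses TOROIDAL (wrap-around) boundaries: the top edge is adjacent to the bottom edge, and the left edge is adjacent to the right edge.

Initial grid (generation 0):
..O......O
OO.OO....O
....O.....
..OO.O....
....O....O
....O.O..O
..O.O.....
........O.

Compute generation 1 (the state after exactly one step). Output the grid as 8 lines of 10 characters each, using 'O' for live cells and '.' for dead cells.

Simulating step by step:
Generation 0 (given above): 19 live cells
Generation 1: 21 live cells
(generation 1 grid is the final answer)

Answer: .OOO....OO
OOOOO....O
OO...O....
...O.O....
....O.....
....O.....
...O.O....
...O......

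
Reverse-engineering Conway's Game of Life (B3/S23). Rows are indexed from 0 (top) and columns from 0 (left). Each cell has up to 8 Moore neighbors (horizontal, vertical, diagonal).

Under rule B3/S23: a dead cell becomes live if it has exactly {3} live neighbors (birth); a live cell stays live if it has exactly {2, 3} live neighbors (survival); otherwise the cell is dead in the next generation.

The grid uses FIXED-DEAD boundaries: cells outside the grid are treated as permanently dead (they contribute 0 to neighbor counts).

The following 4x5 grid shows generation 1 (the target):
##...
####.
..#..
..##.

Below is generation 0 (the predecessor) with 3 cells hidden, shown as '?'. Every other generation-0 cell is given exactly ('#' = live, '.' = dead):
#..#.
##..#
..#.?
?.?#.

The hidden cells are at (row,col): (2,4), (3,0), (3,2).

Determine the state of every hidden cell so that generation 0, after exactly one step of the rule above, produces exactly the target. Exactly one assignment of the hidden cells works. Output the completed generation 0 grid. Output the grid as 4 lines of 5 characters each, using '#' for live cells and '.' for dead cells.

Hidden generation-0 cells (in order): (2,4), (3,0), (3,2).
A hidden cell only influences target cells in its own 3x3 neighborhood. Try each of the 2^3 = 8 assignments, step the completed generation 0 forward once under B3/S23, and compare with the target:
  (2,4)=. (3,0)=. (3,2)=. -> step gives (2,1)='#' but target has '.' -> reject
  (2,4)=. (3,0)=. (3,2)=# -> step reproduces the target at every cell -> ACCEPT
  (2,4)=. (3,0)=# (3,2)=. -> step gives (2,0)='#' but target has '.' -> reject
  (2,4)=. (3,0)=# (3,2)=# -> step gives (2,0)='#' but target has '.' -> reject
  (2,4)=# (3,0)=. (3,2)=. -> step gives (1,3)='.' but target has '#' -> reject
  (2,4)=# (3,0)=. (3,2)=# -> step gives (1,3)='.' but target has '#' -> reject
  (2,4)=# (3,0)=# (3,2)=. -> step gives (1,3)='.' but target has '#' -> reject
  (2,4)=# (3,0)=# (3,2)=# -> step gives (1,3)='.' but target has '#' -> reject
Unique solution: (2,4)=dead, (3,0)=dead, (3,2)=live.
Check: live-neighbor counts of every cell in the completed generation 0:
23212
23331
24342
02221
Applying B3/S23 to generation 0 with these counts gives:
##...
####.
..#..
..##.
which matches the target exactly.

Answer: #..#.
##..#
..#..
..##.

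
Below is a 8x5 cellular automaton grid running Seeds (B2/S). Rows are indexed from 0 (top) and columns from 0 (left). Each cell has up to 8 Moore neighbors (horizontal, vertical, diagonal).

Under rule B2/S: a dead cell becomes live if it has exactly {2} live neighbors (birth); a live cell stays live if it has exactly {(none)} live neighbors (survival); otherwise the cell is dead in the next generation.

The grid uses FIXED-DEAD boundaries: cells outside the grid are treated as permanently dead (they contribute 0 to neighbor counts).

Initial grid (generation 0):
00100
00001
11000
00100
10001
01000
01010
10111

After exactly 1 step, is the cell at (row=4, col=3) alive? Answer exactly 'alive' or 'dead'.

Answer: alive

Derivation:
Simulating step by step:
Generation 0 (given above): 14 live cells
Generation 1: 11 live cells
00010
10110
00110
00010
00110
00011
00000
00000

Cell (4,3) at generation 1: 1 -> alive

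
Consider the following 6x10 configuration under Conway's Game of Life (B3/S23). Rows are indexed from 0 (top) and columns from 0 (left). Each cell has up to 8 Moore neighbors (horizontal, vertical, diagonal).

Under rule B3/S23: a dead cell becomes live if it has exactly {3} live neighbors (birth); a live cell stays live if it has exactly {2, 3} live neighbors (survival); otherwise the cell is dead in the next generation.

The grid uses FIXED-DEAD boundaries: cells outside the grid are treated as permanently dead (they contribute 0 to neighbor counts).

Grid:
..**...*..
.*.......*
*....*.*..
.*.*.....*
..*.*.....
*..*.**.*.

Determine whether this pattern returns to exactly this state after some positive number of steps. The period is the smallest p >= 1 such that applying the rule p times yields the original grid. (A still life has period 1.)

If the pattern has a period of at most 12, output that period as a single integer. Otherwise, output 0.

Simulating and comparing each generation to the original:
Gen 0 (original, given above): 18 live cells
Gen 1: 20 live cells, differs from original
Gen 2: 13 live cells, differs from original
Gen 3: 10 live cells, differs from original
Gen 4: 11 live cells, differs from original
Gen 5: 12 live cells, differs from original
Gen 6: 6 live cells, differs from original
Gen 7: 4 live cells, differs from original
Gen 8: 7 live cells, differs from original
Gen 9: 6 live cells, differs from original
Gen 10: 6 live cells, differs from original
Gen 11: 8 live cells, differs from original
Gen 12: 8 live cells, differs from original
No period found within 12 steps.

Answer: 0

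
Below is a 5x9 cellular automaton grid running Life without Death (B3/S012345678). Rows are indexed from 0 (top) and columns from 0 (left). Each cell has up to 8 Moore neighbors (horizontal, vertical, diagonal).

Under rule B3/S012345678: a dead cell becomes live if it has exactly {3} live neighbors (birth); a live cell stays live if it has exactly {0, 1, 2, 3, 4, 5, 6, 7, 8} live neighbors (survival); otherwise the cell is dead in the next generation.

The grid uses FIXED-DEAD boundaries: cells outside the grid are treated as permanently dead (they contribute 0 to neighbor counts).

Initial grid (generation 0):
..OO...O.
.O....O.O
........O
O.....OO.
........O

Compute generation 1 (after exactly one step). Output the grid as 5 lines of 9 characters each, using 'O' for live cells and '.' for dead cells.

Answer: ..OO...O.
.OO...O.O
......O.O
O.....OOO
.......OO

Derivation:
Simulating step by step:
Generation 0 (given above): 11 live cells
Generation 1: 15 live cells
(generation 1 grid is the final answer)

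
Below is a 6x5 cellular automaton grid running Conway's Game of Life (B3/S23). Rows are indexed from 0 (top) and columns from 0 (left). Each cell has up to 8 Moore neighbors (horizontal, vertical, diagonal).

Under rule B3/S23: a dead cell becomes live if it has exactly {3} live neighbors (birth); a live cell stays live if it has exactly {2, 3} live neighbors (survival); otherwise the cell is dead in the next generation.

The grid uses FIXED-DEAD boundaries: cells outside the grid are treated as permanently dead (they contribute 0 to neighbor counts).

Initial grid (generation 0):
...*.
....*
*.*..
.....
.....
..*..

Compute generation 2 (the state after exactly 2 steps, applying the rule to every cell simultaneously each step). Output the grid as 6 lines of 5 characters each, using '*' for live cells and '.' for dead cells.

Answer: .....
.....
.....
.....
.....
.....

Derivation:
Simulating step by step:
Generation 0 (given above): 5 live cells
Generation 1: 1 live cells
.....
...*.
.....
.....
.....
.....
Generation 2: 0 live cells
(generation 2 grid is the final answer)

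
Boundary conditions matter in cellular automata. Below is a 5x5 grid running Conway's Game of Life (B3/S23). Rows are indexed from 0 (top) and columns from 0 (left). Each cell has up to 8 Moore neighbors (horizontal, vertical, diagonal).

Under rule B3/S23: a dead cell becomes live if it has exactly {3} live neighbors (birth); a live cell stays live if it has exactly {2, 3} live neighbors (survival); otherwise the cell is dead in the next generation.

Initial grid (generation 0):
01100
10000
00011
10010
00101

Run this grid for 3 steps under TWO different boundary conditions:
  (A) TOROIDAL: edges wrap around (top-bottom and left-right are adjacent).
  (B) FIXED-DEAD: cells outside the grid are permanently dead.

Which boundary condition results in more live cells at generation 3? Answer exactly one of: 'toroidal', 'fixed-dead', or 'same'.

Under TOROIDAL boundary, generation 3:
00000
00000
00000
00000
00000
Population = 0

Under FIXED-DEAD boundary, generation 3:
00100
11011
01001
00010
00000
Population = 8

Comparison: toroidal=0, fixed-dead=8 -> fixed-dead

Answer: fixed-dead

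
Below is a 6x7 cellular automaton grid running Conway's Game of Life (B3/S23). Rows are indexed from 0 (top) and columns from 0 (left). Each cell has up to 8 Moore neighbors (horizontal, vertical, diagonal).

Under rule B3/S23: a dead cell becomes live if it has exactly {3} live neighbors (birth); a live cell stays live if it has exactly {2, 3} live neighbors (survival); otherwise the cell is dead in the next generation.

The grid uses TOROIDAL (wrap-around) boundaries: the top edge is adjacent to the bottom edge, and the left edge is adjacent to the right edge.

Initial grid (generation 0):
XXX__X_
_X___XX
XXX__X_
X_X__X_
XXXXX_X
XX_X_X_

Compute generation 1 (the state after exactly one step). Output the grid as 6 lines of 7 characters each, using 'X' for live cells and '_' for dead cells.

Answer: _____X_
____XX_
__X_XX_
_____X_
_______
_____X_

Derivation:
Simulating step by step:
Generation 0 (given above): 24 live cells
Generation 1: 8 live cells
(generation 1 grid is the final answer)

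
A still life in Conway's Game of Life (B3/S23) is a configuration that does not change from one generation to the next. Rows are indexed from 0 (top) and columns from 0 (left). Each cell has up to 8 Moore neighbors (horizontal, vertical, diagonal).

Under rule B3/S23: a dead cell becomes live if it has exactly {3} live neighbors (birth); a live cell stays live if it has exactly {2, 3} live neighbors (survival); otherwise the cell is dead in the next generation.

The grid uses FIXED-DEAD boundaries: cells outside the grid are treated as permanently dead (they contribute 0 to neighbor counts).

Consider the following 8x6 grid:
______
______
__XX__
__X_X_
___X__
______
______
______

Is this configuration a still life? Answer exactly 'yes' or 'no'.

Compute generation 1 and compare to generation 0 (given above):
Generation 1:
______
______
__XX__
__X_X_
___X__
______
______
______
The grids are IDENTICAL -> still life.

Answer: yes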